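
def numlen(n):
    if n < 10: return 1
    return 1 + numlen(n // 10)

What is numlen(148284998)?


numlen(148284998) = 1 + numlen(14828499)
numlen(14828499) = 1 + numlen(1482849)
numlen(1482849) = 1 + numlen(148284)
numlen(148284) = 1 + numlen(14828)
numlen(14828) = 1 + numlen(1482)
numlen(1482) = 1 + numlen(148)
numlen(148) = 1 + numlen(14)
numlen(14) = 1 + numlen(1)
numlen(1) = 1  (base case: 1 < 10)
Unwinding: 1 + 1 + 1 + 1 + 1 + 1 + 1 + 1 + 1 = 9

9


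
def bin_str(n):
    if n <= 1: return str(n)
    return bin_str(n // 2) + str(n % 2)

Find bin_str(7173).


bin_str(7173) = bin_str(3586) + '1'
bin_str(3586) = bin_str(1793) + '0'
bin_str(1793) = bin_str(896) + '1'
bin_str(896) = bin_str(448) + '0'
bin_str(448) = bin_str(224) + '0'
bin_str(224) = bin_str(112) + '0'
bin_str(112) = bin_str(56) + '0'
bin_str(56) = bin_str(28) + '0'
bin_str(28) = bin_str(14) + '0'
bin_str(14) = bin_str(7) + '0'
bin_str(7) = bin_str(3) + '1'
bin_str(3) = bin_str(1) + '1'
bin_str(1) = '1'  (base case)
Concatenating: '1' + '1' + '1' + '0' + '0' + '0' + '0' + '0' + '0' + '0' + '1' + '0' + '1' = '1110000000101'

1110000000101


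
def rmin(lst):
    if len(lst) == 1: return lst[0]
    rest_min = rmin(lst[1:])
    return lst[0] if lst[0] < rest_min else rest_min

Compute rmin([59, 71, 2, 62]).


rmin([59, 71, 2, 62]): compare 59 with rmin([71, 2, 62])
rmin([71, 2, 62]): compare 71 with rmin([2, 62])
rmin([2, 62]): compare 2 with rmin([62])
rmin([62]) = 62  (base case)
Compare 2 with 62 -> 2
Compare 71 with 2 -> 2
Compare 59 with 2 -> 2

2


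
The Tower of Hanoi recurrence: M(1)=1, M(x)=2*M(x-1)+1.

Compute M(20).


M(20) = 2 * M(19) + 1
M(19) = 2 * M(18) + 1
M(18) = 2 * M(17) + 1
M(17) = 2 * M(16) + 1
M(16) = 2 * M(15) + 1
M(15) = 2 * M(14) + 1
M(14) = 2 * M(13) + 1
M(13) = 2 * M(12) + 1
M(12) = 2 * M(11) + 1
M(11) = 2 * M(10) + 1
M(10) = 2 * M(9) + 1
M(9) = 2 * M(8) + 1
M(8) = 2 * M(7) + 1
M(7) = 2 * M(6) + 1
M(6) = 2 * M(5) + 1
M(5) = 2 * M(4) + 1
M(4) = 2 * M(3) + 1
M(3) = 2 * M(2) + 1
M(2) = 2 * M(1) + 1
M(1) = 1  (base case)
M(2) = 2 * 1 + 1 = 3
M(3) = 2 * 3 + 1 = 7
M(4) = 2 * 7 + 1 = 15
M(5) = 2 * 15 + 1 = 31
M(6) = 2 * 31 + 1 = 63
M(7) = 2 * 63 + 1 = 127
M(8) = 2 * 127 + 1 = 255
M(9) = 2 * 255 + 1 = 511
M(10) = 2 * 511 + 1 = 1023
M(11) = 2 * 1023 + 1 = 2047
M(12) = 2 * 2047 + 1 = 4095
M(13) = 2 * 4095 + 1 = 8191
M(14) = 2 * 8191 + 1 = 16383
M(15) = 2 * 16383 + 1 = 32767
M(16) = 2 * 32767 + 1 = 65535
M(17) = 2 * 65535 + 1 = 131071
M(18) = 2 * 131071 + 1 = 262143
M(19) = 2 * 262143 + 1 = 524287
M(20) = 2 * 524287 + 1 = 1048575

1048575


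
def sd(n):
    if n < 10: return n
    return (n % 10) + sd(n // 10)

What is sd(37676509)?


sd(37676509) = 9 + sd(3767650)
sd(3767650) = 0 + sd(376765)
sd(376765) = 5 + sd(37676)
sd(37676) = 6 + sd(3767)
sd(3767) = 7 + sd(376)
sd(376) = 6 + sd(37)
sd(37) = 7 + sd(3)
sd(3) = 3  (base case)
Total: 9 + 0 + 5 + 6 + 7 + 6 + 7 + 3 = 43

43


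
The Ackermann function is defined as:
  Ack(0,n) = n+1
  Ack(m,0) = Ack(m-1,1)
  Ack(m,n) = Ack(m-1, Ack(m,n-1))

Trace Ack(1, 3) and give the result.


Ack(1, 3) = Ack(0, Ack(1, 2))
  Ack(1, 2) = Ack(0, Ack(1, 1))
    Ack(1, 1) = Ack(0, Ack(1, 0))
      Ack(1, 0) = Ack(0, 1)
        Ack(0, 1) = 2
      = Ack(0, 2)
      Ack(0, 2) = 3
    = Ack(0, 3)
    Ack(0, 3) = 4
  = Ack(0, 4)
  Ack(0, 4) = 5
Result: Ack(1, 3) = 5

5


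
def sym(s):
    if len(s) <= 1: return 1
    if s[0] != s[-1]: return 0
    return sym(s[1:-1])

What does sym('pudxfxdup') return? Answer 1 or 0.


sym('pudxfxdup'): s[0]='p' == s[-1]='p' -> check sym('udxfxdu')
sym('udxfxdu'): s[0]='u' == s[-1]='u' -> check sym('dxfxd')
sym('dxfxd'): s[0]='d' == s[-1]='d' -> check sym('xfx')
sym('xfx'): s[0]='x' == s[-1]='x' -> check sym('f')
sym('f'): len <= 1 -> return 1  (base case)
Result: 1 (palindrome)

1


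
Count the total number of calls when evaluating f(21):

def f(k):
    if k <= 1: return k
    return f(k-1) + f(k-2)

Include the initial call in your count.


Let C(n) = total calls for f(n)
C(0) = 1, C(1) = 1
C(2) = 1 + C(1) + C(0) = 1 + 1 + 1 = 3
C(3) = 1 + C(2) + C(1) = 1 + 3 + 1 = 5
C(4) = 1 + C(3) + C(2) = 1 + 5 + 3 = 9
C(5) = 1 + C(4) + C(3) = 1 + 9 + 5 = 15
C(6) = 1 + C(5) + C(4) = 1 + 15 + 9 = 25
C(7) = 1 + C(6) + C(5) = 1 + 25 + 15 = 41
C(8) = 1 + C(7) + C(6) = 1 + 41 + 25 = 67
C(9) = 1 + C(8) + C(7) = 1 + 67 + 41 = 109
C(10) = 1 + C(9) + C(8) = 1 + 109 + 67 = 177
C(11) = 1 + C(10) + C(9) = 1 + 177 + 109 = 287
C(12) = 1 + C(11) + C(10) = 1 + 287 + 177 = 465
C(13) = 1 + C(12) + C(11) = 1 + 465 + 287 = 753
C(14) = 1 + C(13) + C(12) = 1 + 753 + 465 = 1219
C(15) = 1 + C(14) + C(13) = 1 + 1219 + 753 = 1973
C(16) = 1 + C(15) + C(14) = 1 + 1973 + 1219 = 3193
C(17) = 1 + C(16) + C(15) = 1 + 3193 + 1973 = 5167
C(18) = 1 + C(17) + C(16) = 1 + 5167 + 3193 = 8361
C(19) = 1 + C(18) + C(17) = 1 + 8361 + 5167 = 13529
C(20) = 1 + C(19) + C(18) = 1 + 13529 + 8361 = 21891
C(21) = 1 + C(20) + C(19) = 1 + 21891 + 13529 = 35421

35421


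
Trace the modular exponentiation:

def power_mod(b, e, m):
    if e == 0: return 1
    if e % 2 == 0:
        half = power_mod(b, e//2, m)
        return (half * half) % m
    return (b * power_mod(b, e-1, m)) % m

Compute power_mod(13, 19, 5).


power_mod(13, 19, 5): e is odd, compute power_mod(13, 18, 5)
  power_mod(13, 18, 5): e is even, compute power_mod(13, 9, 5)
    power_mod(13, 9, 5): e is odd, compute power_mod(13, 8, 5)
      power_mod(13, 8, 5): e is even, compute power_mod(13, 4, 5)
        power_mod(13, 4, 5): e is even, compute power_mod(13, 2, 5)
          power_mod(13, 2, 5): e is even, compute power_mod(13, 1, 5)
          power_mod(13, 1, 5): e is odd, compute power_mod(13, 0, 5)
          power_mod(13, 0, 5) = 1
          (13 * 1) % 5 = 3
          half=3, (3*3) % 5 = 4
        half=4, (4*4) % 5 = 1
      half=1, (1*1) % 5 = 1
    (13 * 1) % 5 = 3
  half=3, (3*3) % 5 = 4
(13 * 4) % 5 = 2

2


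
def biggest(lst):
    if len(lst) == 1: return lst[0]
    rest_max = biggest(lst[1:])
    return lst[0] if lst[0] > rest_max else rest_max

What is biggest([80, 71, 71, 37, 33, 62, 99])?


biggest([80, 71, 71, 37, 33, 62, 99]): compare 80 with biggest([71, 71, 37, 33, 62, 99])
biggest([71, 71, 37, 33, 62, 99]): compare 71 with biggest([71, 37, 33, 62, 99])
biggest([71, 37, 33, 62, 99]): compare 71 with biggest([37, 33, 62, 99])
biggest([37, 33, 62, 99]): compare 37 with biggest([33, 62, 99])
biggest([33, 62, 99]): compare 33 with biggest([62, 99])
biggest([62, 99]): compare 62 with biggest([99])
biggest([99]) = 99  (base case)
Compare 62 with 99 -> 99
Compare 33 with 99 -> 99
Compare 37 with 99 -> 99
Compare 71 with 99 -> 99
Compare 71 with 99 -> 99
Compare 80 with 99 -> 99

99


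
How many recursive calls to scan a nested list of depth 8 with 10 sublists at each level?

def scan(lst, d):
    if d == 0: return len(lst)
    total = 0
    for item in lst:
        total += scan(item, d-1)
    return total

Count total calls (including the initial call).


At depth 0 (root): 1 call
At depth 1: each of 1 parents calls scan on 10 children = 10 calls
At depth 2: each of 10 parents calls scan on 10 children = 100 calls
At depth 3: each of 100 parents calls scan on 10 children = 1000 calls
At depth 4: each of 1000 parents calls scan on 10 children = 10000 calls
At depth 5: each of 10000 parents calls scan on 10 children = 100000 calls
At depth 6: each of 100000 parents calls scan on 10 children = 1000000 calls
At depth 7: each of 1000000 parents calls scan on 10 children = 10000000 calls
At depth 8: each of 10000000 parents calls scan on 10 children = 100000000 calls
Total: 1 + 10 + 100 + 1000 + 10000 + 100000 + 1000000 + 10000000 + 100000000 = 111111111

111111111


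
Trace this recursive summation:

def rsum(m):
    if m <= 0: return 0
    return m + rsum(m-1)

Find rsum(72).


rsum(72)
= 72 + 71 + 70 + 69 + 68 + 67 + 66 + 65 + 64 + 63 + 62 + 61 + 60 + 59 + 58 + 57 + 56 + 55 + 54 + 53 + 52 + 51 + 50 + 49 + 48 + 47 + 46 + 45 + 44 + 43 + 42 + 41 + 40 + 39 + 38 + 37 + 36 + 35 + 34 + 33 + 32 + 31 + 30 + 29 + 28 + 27 + 26 + 25 + 24 + 23 + 22 + 21 + 20 + 19 + 18 + 17 + 16 + 15 + 14 + 13 + 12 + 11 + 10 + 9 + 8 + 7 + 6 + 5 + 4 + 3 + 2 + 1 + rsum(0)
= 72 + 71 + 70 + 69 + 68 + 67 + 66 + 65 + 64 + 63 + 62 + 61 + 60 + 59 + 58 + 57 + 56 + 55 + 54 + 53 + 52 + 51 + 50 + 49 + 48 + 47 + 46 + 45 + 44 + 43 + 42 + 41 + 40 + 39 + 38 + 37 + 36 + 35 + 34 + 33 + 32 + 31 + 30 + 29 + 28 + 27 + 26 + 25 + 24 + 23 + 22 + 21 + 20 + 19 + 18 + 17 + 16 + 15 + 14 + 13 + 12 + 11 + 10 + 9 + 8 + 7 + 6 + 5 + 4 + 3 + 2 + 1 + 0
= 2628

2628


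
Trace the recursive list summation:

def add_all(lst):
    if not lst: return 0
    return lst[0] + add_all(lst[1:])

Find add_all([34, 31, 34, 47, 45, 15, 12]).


add_all([34, 31, 34, 47, 45, 15, 12]) = 34 + add_all([31, 34, 47, 45, 15, 12])
add_all([31, 34, 47, 45, 15, 12]) = 31 + add_all([34, 47, 45, 15, 12])
add_all([34, 47, 45, 15, 12]) = 34 + add_all([47, 45, 15, 12])
add_all([47, 45, 15, 12]) = 47 + add_all([45, 15, 12])
add_all([45, 15, 12]) = 45 + add_all([15, 12])
add_all([15, 12]) = 15 + add_all([12])
add_all([12]) = 12 + add_all([])
add_all([]) = 0  (base case)
Total: 34 + 31 + 34 + 47 + 45 + 15 + 12 + 0 = 218

218


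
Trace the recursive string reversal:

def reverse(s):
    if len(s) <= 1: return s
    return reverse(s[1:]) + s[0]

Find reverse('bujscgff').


reverse('bujscgff') = reverse('ujscgff') + 'b'
reverse('ujscgff') = reverse('jscgff') + 'u'
reverse('jscgff') = reverse('scgff') + 'j'
reverse('scgff') = reverse('cgff') + 's'
reverse('cgff') = reverse('gff') + 'c'
reverse('gff') = reverse('ff') + 'g'
reverse('ff') = reverse('f') + 'f'
reverse('f') = 'f'  (base case)
Concatenating: 'f' + 'f' + 'g' + 'c' + 's' + 'j' + 'u' + 'b' = 'ffgcsjub'

ffgcsjub


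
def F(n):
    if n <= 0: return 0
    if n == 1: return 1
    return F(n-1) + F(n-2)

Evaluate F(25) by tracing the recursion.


Computing F(25) bottom-up:
F(0) = 0
F(1) = 1
F(2) = F(1) + F(0) = 1 + 0 = 1
F(3) = F(2) + F(1) = 1 + 1 = 2
F(4) = F(3) + F(2) = 2 + 1 = 3
F(5) = F(4) + F(3) = 3 + 2 = 5
F(6) = F(5) + F(4) = 5 + 3 = 8
F(7) = F(6) + F(5) = 8 + 5 = 13
F(8) = F(7) + F(6) = 13 + 8 = 21
F(9) = F(8) + F(7) = 21 + 13 = 34
F(10) = F(9) + F(8) = 34 + 21 = 55
F(11) = F(10) + F(9) = 55 + 34 = 89
F(12) = F(11) + F(10) = 89 + 55 = 144
F(13) = F(12) + F(11) = 144 + 89 = 233
F(14) = F(13) + F(12) = 233 + 144 = 377
F(15) = F(14) + F(13) = 377 + 233 = 610
F(16) = F(15) + F(14) = 610 + 377 = 987
F(17) = F(16) + F(15) = 987 + 610 = 1597
F(18) = F(17) + F(16) = 1597 + 987 = 2584
F(19) = F(18) + F(17) = 2584 + 1597 = 4181
F(20) = F(19) + F(18) = 4181 + 2584 = 6765
F(21) = F(20) + F(19) = 6765 + 4181 = 10946
F(22) = F(21) + F(20) = 10946 + 6765 = 17711
F(23) = F(22) + F(21) = 17711 + 10946 = 28657
F(24) = F(23) + F(22) = 28657 + 17711 = 46368
F(25) = F(24) + F(23) = 46368 + 28657 = 75025

75025


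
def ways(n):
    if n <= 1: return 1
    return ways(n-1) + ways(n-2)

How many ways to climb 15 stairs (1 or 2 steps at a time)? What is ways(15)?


Building up from base cases:
ways(0) = 1
ways(1) = 1
ways(2) = ways(1) + ways(0) = 1 + 1 = 2
ways(3) = ways(2) + ways(1) = 2 + 1 = 3
ways(4) = ways(3) + ways(2) = 3 + 2 = 5
ways(5) = ways(4) + ways(3) = 5 + 3 = 8
ways(6) = ways(5) + ways(4) = 8 + 5 = 13
ways(7) = ways(6) + ways(5) = 13 + 8 = 21
ways(8) = ways(7) + ways(6) = 21 + 13 = 34
ways(9) = ways(8) + ways(7) = 34 + 21 = 55
ways(10) = ways(9) + ways(8) = 55 + 34 = 89
ways(11) = ways(10) + ways(9) = 89 + 55 = 144
ways(12) = ways(11) + ways(10) = 144 + 89 = 233
ways(13) = ways(12) + ways(11) = 233 + 144 = 377
ways(14) = ways(13) + ways(12) = 377 + 233 = 610
ways(15) = ways(14) + ways(13) = 610 + 377 = 987

987


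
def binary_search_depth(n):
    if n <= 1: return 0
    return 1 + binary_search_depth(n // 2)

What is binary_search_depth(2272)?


2272 / 2 = 1136
1136 / 2 = 568
568 / 2 = 284
284 / 2 = 142
142 / 2 = 71
71 / 2 = 35
35 / 2 = 17
17 / 2 = 8
8 / 2 = 4
4 / 2 = 2
2 / 2 = 1
Reached 1 after 11 halvings

11


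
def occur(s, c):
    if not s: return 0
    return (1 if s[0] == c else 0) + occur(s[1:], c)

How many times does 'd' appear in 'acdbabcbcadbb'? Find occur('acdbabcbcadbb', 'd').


s[0]='a' != 'd' -> 0
s[0]='c' != 'd' -> 0
s[0]='d' == 'd' -> 1
s[0]='b' != 'd' -> 0
s[0]='a' != 'd' -> 0
s[0]='b' != 'd' -> 0
s[0]='c' != 'd' -> 0
s[0]='b' != 'd' -> 0
s[0]='c' != 'd' -> 0
s[0]='a' != 'd' -> 0
s[0]='d' == 'd' -> 1
s[0]='b' != 'd' -> 0
s[0]='b' != 'd' -> 0
Sum: 0 + 0 + 1 + 0 + 0 + 0 + 0 + 0 + 0 + 0 + 1 + 0 + 0 = 2

2


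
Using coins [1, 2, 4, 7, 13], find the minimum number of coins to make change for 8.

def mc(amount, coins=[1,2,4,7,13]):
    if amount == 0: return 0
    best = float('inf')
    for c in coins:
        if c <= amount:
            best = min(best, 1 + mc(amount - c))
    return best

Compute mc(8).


Building up with DP:
mc(0) = 0
mc(1) = min(1+mc(0)=1+0=1) = 1
mc(2) = min(1+mc(1)=1+1=2, 1+mc(0)=1+0=1) = 1
mc(3) = min(1+mc(2)=1+1=2, 1+mc(1)=1+1=2) = 2
mc(4) = min(1+mc(3)=1+2=3, 1+mc(2)=1+1=2, 1+mc(0)=1+0=1) = 1
mc(5) = min(1+mc(4)=1+1=2, 1+mc(3)=1+2=3, 1+mc(1)=1+1=2) = 2
mc(6) = min(1+mc(5)=1+2=3, 1+mc(4)=1+1=2, 1+mc(2)=1+1=2) = 2
mc(7) = min(1+mc(6)=1+2=3, 1+mc(5)=1+2=3, 1+mc(3)=1+2=3, 1+mc(0)=1+0=1) = 1
mc(8) = min(1+mc(7)=1+1=2, 1+mc(6)=1+2=3, 1+mc(4)=1+1=2, 1+mc(1)=1+1=2) = 2

2


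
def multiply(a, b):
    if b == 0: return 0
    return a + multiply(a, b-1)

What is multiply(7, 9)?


multiply(7, 9) = 7 + multiply(7, 8)
multiply(7, 8) = 7 + multiply(7, 7)
multiply(7, 7) = 7 + multiply(7, 6)
multiply(7, 6) = 7 + multiply(7, 5)
multiply(7, 5) = 7 + multiply(7, 4)
multiply(7, 4) = 7 + multiply(7, 3)
multiply(7, 3) = 7 + multiply(7, 2)
multiply(7, 2) = 7 + multiply(7, 1)
multiply(7, 1) = 7 + multiply(7, 0)
multiply(7, 0) = 0  (base case)
Total: 7 + 7 + 7 + 7 + 7 + 7 + 7 + 7 + 7 + 0 = 63

63


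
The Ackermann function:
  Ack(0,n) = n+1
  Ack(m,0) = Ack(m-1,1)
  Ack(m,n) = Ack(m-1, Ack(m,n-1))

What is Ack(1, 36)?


Ack(1, 36) = Ack(0, Ack(1, 35))
  Ack(1, 35) = Ack(0, Ack(1, 34))
    Ack(1, 34) = Ack(0, Ack(1, 33))
      Ack(1, 33) = Ack(0, Ack(1, 32))
        Ack(1, 32) = Ack(0, Ack(1, 31))
          Ack(1, 31) = Ack(0, Ack(1, 30))
          Ack(1, 30) = Ack(0, Ack(1, 29))
          Ack(1, 29) = Ack(0, Ack(1, 28))
          Ack(1, 28) = Ack(0, Ack(1, 27))
          Ack(1, 27) = Ack(0, Ack(1, 26))
          Ack(1, 26) = Ack(0, Ack(1, 25))
          Ack(1, 25) = Ack(0, Ack(1, 24))
          Ack(1, 24) = Ack(0, Ack(1, 23))
          Ack(1, 23) = Ack(0, Ack(1, 22))
          Ack(1, 22) = Ack(0, Ack(1, 21))
          Ack(1, 21) = Ack(0, Ack(1, 20))
          Ack(1, 20) = Ack(0, Ack(1, 19))
          Ack(1, 19) = Ack(0, Ack(1, 18))
          Ack(1, 18) = Ack(0, Ack(1, 17))
          Ack(1, 17) = Ack(0, Ack(1, 16))
          Ack(1, 16) = Ack(0, Ack(1, 15))
          Ack(1, 15) = Ack(0, Ack(1, 14))
          Ack(1, 14) = Ack(0, Ack(1, 13))
          Ack(1, 13) = Ack(0, Ack(1, 12))
          Ack(1, 12) = Ack(0, Ack(1, 11))
... (trace truncated)
Result: Ack(1, 36) = 38

38


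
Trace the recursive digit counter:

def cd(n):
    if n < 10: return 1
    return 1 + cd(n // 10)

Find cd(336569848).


cd(336569848) = 1 + cd(33656984)
cd(33656984) = 1 + cd(3365698)
cd(3365698) = 1 + cd(336569)
cd(336569) = 1 + cd(33656)
cd(33656) = 1 + cd(3365)
cd(3365) = 1 + cd(336)
cd(336) = 1 + cd(33)
cd(33) = 1 + cd(3)
cd(3) = 1  (base case: 3 < 10)
Unwinding: 1 + 1 + 1 + 1 + 1 + 1 + 1 + 1 + 1 = 9

9


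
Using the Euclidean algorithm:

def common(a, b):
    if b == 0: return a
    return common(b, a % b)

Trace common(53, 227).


common(53, 227) = common(227, 53)
common(227, 53) = common(53, 15)
common(53, 15) = common(15, 8)
common(15, 8) = common(8, 7)
common(8, 7) = common(7, 1)
common(7, 1) = common(1, 0)
common(1, 0) = 1  (base case)

1


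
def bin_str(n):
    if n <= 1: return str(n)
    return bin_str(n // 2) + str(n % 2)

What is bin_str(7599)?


bin_str(7599) = bin_str(3799) + '1'
bin_str(3799) = bin_str(1899) + '1'
bin_str(1899) = bin_str(949) + '1'
bin_str(949) = bin_str(474) + '1'
bin_str(474) = bin_str(237) + '0'
bin_str(237) = bin_str(118) + '1'
bin_str(118) = bin_str(59) + '0'
bin_str(59) = bin_str(29) + '1'
bin_str(29) = bin_str(14) + '1'
bin_str(14) = bin_str(7) + '0'
bin_str(7) = bin_str(3) + '1'
bin_str(3) = bin_str(1) + '1'
bin_str(1) = '1'  (base case)
Concatenating: '1' + '1' + '1' + '0' + '1' + '1' + '0' + '1' + '0' + '1' + '1' + '1' + '1' = '1110110101111'

1110110101111


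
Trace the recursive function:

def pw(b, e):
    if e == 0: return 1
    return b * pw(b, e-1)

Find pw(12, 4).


pw(12, 4)
= 12 * pw(12, 3)
= 12 * 12 * pw(12, 2)
= 12 * 12 * 12 * pw(12, 1)
= 12 * 12 * 12 * 12 * pw(12, 0)
= 12 * 12 * 12 * 12 * 1
= 20736

20736


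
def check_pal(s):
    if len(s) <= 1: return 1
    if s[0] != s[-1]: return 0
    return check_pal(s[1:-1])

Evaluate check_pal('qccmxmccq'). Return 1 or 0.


check_pal('qccmxmccq'): s[0]='q' == s[-1]='q' -> check check_pal('ccmxmcc')
check_pal('ccmxmcc'): s[0]='c' == s[-1]='c' -> check check_pal('cmxmc')
check_pal('cmxmc'): s[0]='c' == s[-1]='c' -> check check_pal('mxm')
check_pal('mxm'): s[0]='m' == s[-1]='m' -> check check_pal('x')
check_pal('x'): len <= 1 -> return 1  (base case)
Result: 1 (palindrome)

1


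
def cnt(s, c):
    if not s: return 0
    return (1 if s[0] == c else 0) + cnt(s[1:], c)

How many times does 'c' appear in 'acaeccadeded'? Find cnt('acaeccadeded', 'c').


s[0]='a' != 'c' -> 0
s[0]='c' == 'c' -> 1
s[0]='a' != 'c' -> 0
s[0]='e' != 'c' -> 0
s[0]='c' == 'c' -> 1
s[0]='c' == 'c' -> 1
s[0]='a' != 'c' -> 0
s[0]='d' != 'c' -> 0
s[0]='e' != 'c' -> 0
s[0]='d' != 'c' -> 0
s[0]='e' != 'c' -> 0
s[0]='d' != 'c' -> 0
Sum: 0 + 1 + 0 + 0 + 1 + 1 + 0 + 0 + 0 + 0 + 0 + 0 = 3

3


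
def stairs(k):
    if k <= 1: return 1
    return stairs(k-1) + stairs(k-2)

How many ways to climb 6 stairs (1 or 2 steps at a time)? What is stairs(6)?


Building up from base cases:
stairs(0) = 1
stairs(1) = 1
stairs(2) = stairs(1) + stairs(0) = 1 + 1 = 2
stairs(3) = stairs(2) + stairs(1) = 2 + 1 = 3
stairs(4) = stairs(3) + stairs(2) = 3 + 2 = 5
stairs(5) = stairs(4) + stairs(3) = 5 + 3 = 8
stairs(6) = stairs(5) + stairs(4) = 8 + 5 = 13

13


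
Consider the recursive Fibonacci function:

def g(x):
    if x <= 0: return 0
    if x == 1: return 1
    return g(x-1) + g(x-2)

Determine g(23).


Computing g(23) bottom-up:
g(0) = 0
g(1) = 1
g(2) = g(1) + g(0) = 1 + 0 = 1
g(3) = g(2) + g(1) = 1 + 1 = 2
g(4) = g(3) + g(2) = 2 + 1 = 3
g(5) = g(4) + g(3) = 3 + 2 = 5
g(6) = g(5) + g(4) = 5 + 3 = 8
g(7) = g(6) + g(5) = 8 + 5 = 13
g(8) = g(7) + g(6) = 13 + 8 = 21
g(9) = g(8) + g(7) = 21 + 13 = 34
g(10) = g(9) + g(8) = 34 + 21 = 55
g(11) = g(10) + g(9) = 55 + 34 = 89
g(12) = g(11) + g(10) = 89 + 55 = 144
g(13) = g(12) + g(11) = 144 + 89 = 233
g(14) = g(13) + g(12) = 233 + 144 = 377
g(15) = g(14) + g(13) = 377 + 233 = 610
g(16) = g(15) + g(14) = 610 + 377 = 987
g(17) = g(16) + g(15) = 987 + 610 = 1597
g(18) = g(17) + g(16) = 1597 + 987 = 2584
g(19) = g(18) + g(17) = 2584 + 1597 = 4181
g(20) = g(19) + g(18) = 4181 + 2584 = 6765
g(21) = g(20) + g(19) = 6765 + 4181 = 10946
g(22) = g(21) + g(20) = 10946 + 6765 = 17711
g(23) = g(22) + g(21) = 17711 + 10946 = 28657

28657


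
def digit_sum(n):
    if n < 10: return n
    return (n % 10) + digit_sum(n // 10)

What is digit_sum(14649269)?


digit_sum(14649269) = 9 + digit_sum(1464926)
digit_sum(1464926) = 6 + digit_sum(146492)
digit_sum(146492) = 2 + digit_sum(14649)
digit_sum(14649) = 9 + digit_sum(1464)
digit_sum(1464) = 4 + digit_sum(146)
digit_sum(146) = 6 + digit_sum(14)
digit_sum(14) = 4 + digit_sum(1)
digit_sum(1) = 1  (base case)
Total: 9 + 6 + 2 + 9 + 4 + 6 + 4 + 1 = 41

41


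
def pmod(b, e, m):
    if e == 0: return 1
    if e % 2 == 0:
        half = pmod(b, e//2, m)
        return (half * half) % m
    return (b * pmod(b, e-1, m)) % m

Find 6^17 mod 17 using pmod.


pmod(6, 17, 17): e is odd, compute pmod(6, 16, 17)
  pmod(6, 16, 17): e is even, compute pmod(6, 8, 17)
    pmod(6, 8, 17): e is even, compute pmod(6, 4, 17)
      pmod(6, 4, 17): e is even, compute pmod(6, 2, 17)
        pmod(6, 2, 17): e is even, compute pmod(6, 1, 17)
          pmod(6, 1, 17): e is odd, compute pmod(6, 0, 17)
          pmod(6, 0, 17) = 1
          (6 * 1) % 17 = 6
        half=6, (6*6) % 17 = 2
      half=2, (2*2) % 17 = 4
    half=4, (4*4) % 17 = 16
  half=16, (16*16) % 17 = 1
(6 * 1) % 17 = 6

6


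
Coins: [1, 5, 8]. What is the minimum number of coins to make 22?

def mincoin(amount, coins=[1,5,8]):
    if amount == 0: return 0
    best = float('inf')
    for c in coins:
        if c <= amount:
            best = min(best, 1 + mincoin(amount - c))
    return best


Building up with DP:
mincoin(0) = 0
mincoin(1) = min(1+mincoin(0)=1+0=1) = 1
mincoin(2) = min(1+mincoin(1)=1+1=2) = 2
mincoin(3) = min(1+mincoin(2)=1+2=3) = 3
mincoin(4) = min(1+mincoin(3)=1+3=4) = 4
mincoin(5) = min(1+mincoin(4)=1+4=5, 1+mincoin(0)=1+0=1) = 1
mincoin(6) = min(1+mincoin(5)=1+1=2, 1+mincoin(1)=1+1=2) = 2
mincoin(7) = min(1+mincoin(6)=1+2=3, 1+mincoin(2)=1+2=3) = 3
mincoin(8) = min(1+mincoin(7)=1+3=4, 1+mincoin(3)=1+3=4, 1+mincoin(0)=1+0=1) = 1
mincoin(9) = min(1+mincoin(8)=1+1=2, 1+mincoin(4)=1+4=5, 1+mincoin(1)=1+1=2) = 2
mincoin(10) = min(1+mincoin(9)=1+2=3, 1+mincoin(5)=1+1=2, 1+mincoin(2)=1+2=3) = 2
mincoin(11) = min(1+mincoin(10)=1+2=3, 1+mincoin(6)=1+2=3, 1+mincoin(3)=1+3=4) = 3
mincoin(12) = min(1+mincoin(11)=1+3=4, 1+mincoin(7)=1+3=4, 1+mincoin(4)=1+4=5) = 4
mincoin(13) = min(1+mincoin(12)=1+4=5, 1+mincoin(8)=1+1=2, 1+mincoin(5)=1+1=2) = 2
mincoin(14) = min(1+mincoin(13)=1+2=3, 1+mincoin(9)=1+2=3, 1+mincoin(6)=1+2=3) = 3
mincoin(15) = min(1+mincoin(14)=1+3=4, 1+mincoin(10)=1+2=3, 1+mincoin(7)=1+3=4) = 3
mincoin(16) = min(1+mincoin(15)=1+3=4, 1+mincoin(11)=1+3=4, 1+mincoin(8)=1+1=2) = 2
mincoin(17) = min(1+mincoin(16)=1+2=3, 1+mincoin(12)=1+4=5, 1+mincoin(9)=1+2=3) = 3
mincoin(18) = min(1+mincoin(17)=1+3=4, 1+mincoin(13)=1+2=3, 1+mincoin(10)=1+2=3) = 3
mincoin(19) = min(1+mincoin(18)=1+3=4, 1+mincoin(14)=1+3=4, 1+mincoin(11)=1+3=4) = 4
mincoin(20) = min(1+mincoin(19)=1+4=5, 1+mincoin(15)=1+3=4, 1+mincoin(12)=1+4=5) = 4
mincoin(21) = min(1+mincoin(20)=1+4=5, 1+mincoin(16)=1+2=3, 1+mincoin(13)=1+2=3) = 3
mincoin(22) = min(1+mincoin(21)=1+3=4, 1+mincoin(17)=1+3=4, 1+mincoin(14)=1+3=4) = 4

4


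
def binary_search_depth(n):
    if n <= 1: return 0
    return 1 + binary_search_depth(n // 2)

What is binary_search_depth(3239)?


3239 / 2 = 1619
1619 / 2 = 809
809 / 2 = 404
404 / 2 = 202
202 / 2 = 101
101 / 2 = 50
50 / 2 = 25
25 / 2 = 12
12 / 2 = 6
6 / 2 = 3
3 / 2 = 1
Reached 1 after 11 halvings

11


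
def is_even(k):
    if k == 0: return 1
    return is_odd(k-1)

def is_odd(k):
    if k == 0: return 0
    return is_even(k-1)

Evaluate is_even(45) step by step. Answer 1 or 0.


is_even(45) = is_odd(44)
is_odd(44) = is_even(43)
is_even(43) = is_odd(42)
is_odd(42) = is_even(41)
is_even(41) = is_odd(40)
is_odd(40) = is_even(39)
is_even(39) = is_odd(38)
is_odd(38) = is_even(37)
is_even(37) = is_odd(36)
is_odd(36) = is_even(35)
is_even(35) = is_odd(34)
is_odd(34) = is_even(33)
is_even(33) = is_odd(32)
is_odd(32) = is_even(31)
is_even(31) = is_odd(30)
is_odd(30) = is_even(29)
is_even(29) = is_odd(28)
is_odd(28) = is_even(27)
is_even(27) = is_odd(26)
is_odd(26) = is_even(25)
is_even(25) = is_odd(24)
is_odd(24) = is_even(23)
is_even(23) = is_odd(22)
is_odd(22) = is_even(21)
is_even(21) = is_odd(20)
is_odd(20) = is_even(19)
is_even(19) = is_odd(18)
is_odd(18) = is_even(17)
is_even(17) = is_odd(16)
is_odd(16) = is_even(15)
is_even(15) = is_odd(14)
is_odd(14) = is_even(13)
is_even(13) = is_odd(12)
is_odd(12) = is_even(11)
is_even(11) = is_odd(10)
is_odd(10) = is_even(9)
is_even(9) = is_odd(8)
is_odd(8) = is_even(7)
is_even(7) = is_odd(6)
is_odd(6) = is_even(5)
is_even(5) = is_odd(4)
is_odd(4) = is_even(3)
is_even(3) = is_odd(2)
is_odd(2) = is_even(1)
is_even(1) = is_odd(0)
is_odd(0) = 0  (base case)
Result: 0

0


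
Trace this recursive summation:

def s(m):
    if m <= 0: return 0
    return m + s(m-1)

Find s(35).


s(35)
= 35 + 34 + 33 + 32 + 31 + 30 + 29 + 28 + 27 + 26 + 25 + 24 + 23 + 22 + 21 + 20 + 19 + 18 + 17 + 16 + 15 + 14 + 13 + 12 + 11 + 10 + 9 + 8 + 7 + 6 + 5 + 4 + 3 + 2 + 1 + s(0)
= 35 + 34 + 33 + 32 + 31 + 30 + 29 + 28 + 27 + 26 + 25 + 24 + 23 + 22 + 21 + 20 + 19 + 18 + 17 + 16 + 15 + 14 + 13 + 12 + 11 + 10 + 9 + 8 + 7 + 6 + 5 + 4 + 3 + 2 + 1 + 0
= 630

630


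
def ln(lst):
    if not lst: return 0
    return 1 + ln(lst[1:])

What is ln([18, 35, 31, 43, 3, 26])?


ln([18, 35, 31, 43, 3, 26]) = 1 + ln([35, 31, 43, 3, 26])
ln([35, 31, 43, 3, 26]) = 1 + ln([31, 43, 3, 26])
ln([31, 43, 3, 26]) = 1 + ln([43, 3, 26])
ln([43, 3, 26]) = 1 + ln([3, 26])
ln([3, 26]) = 1 + ln([26])
ln([26]) = 1 + ln([])
ln([]) = 0  (base case)
Unwinding: 1 + 1 + 1 + 1 + 1 + 1 + 0 = 6

6


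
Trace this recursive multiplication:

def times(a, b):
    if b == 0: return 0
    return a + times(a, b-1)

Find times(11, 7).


times(11, 7) = 11 + times(11, 6)
times(11, 6) = 11 + times(11, 5)
times(11, 5) = 11 + times(11, 4)
times(11, 4) = 11 + times(11, 3)
times(11, 3) = 11 + times(11, 2)
times(11, 2) = 11 + times(11, 1)
times(11, 1) = 11 + times(11, 0)
times(11, 0) = 0  (base case)
Total: 11 + 11 + 11 + 11 + 11 + 11 + 11 + 0 = 77

77


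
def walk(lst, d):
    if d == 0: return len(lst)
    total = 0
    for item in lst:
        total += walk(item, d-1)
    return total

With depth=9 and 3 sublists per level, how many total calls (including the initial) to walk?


At depth 0 (root): 1 call
At depth 1: each of 1 parents calls walk on 3 children = 3 calls
At depth 2: each of 3 parents calls walk on 3 children = 9 calls
At depth 3: each of 9 parents calls walk on 3 children = 27 calls
At depth 4: each of 27 parents calls walk on 3 children = 81 calls
At depth 5: each of 81 parents calls walk on 3 children = 243 calls
At depth 6: each of 243 parents calls walk on 3 children = 729 calls
At depth 7: each of 729 parents calls walk on 3 children = 2187 calls
At depth 8: each of 2187 parents calls walk on 3 children = 6561 calls
At depth 9: each of 6561 parents calls walk on 3 children = 19683 calls
Total: 1 + 3 + 9 + 27 + 81 + 243 + 729 + 2187 + 6561 + 19683 = 29524

29524


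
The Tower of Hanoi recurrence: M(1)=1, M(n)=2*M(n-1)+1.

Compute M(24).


M(24) = 2 * M(23) + 1
M(23) = 2 * M(22) + 1
M(22) = 2 * M(21) + 1
M(21) = 2 * M(20) + 1
M(20) = 2 * M(19) + 1
M(19) = 2 * M(18) + 1
M(18) = 2 * M(17) + 1
M(17) = 2 * M(16) + 1
M(16) = 2 * M(15) + 1
M(15) = 2 * M(14) + 1
M(14) = 2 * M(13) + 1
M(13) = 2 * M(12) + 1
M(12) = 2 * M(11) + 1
M(11) = 2 * M(10) + 1
M(10) = 2 * M(9) + 1
M(9) = 2 * M(8) + 1
M(8) = 2 * M(7) + 1
M(7) = 2 * M(6) + 1
M(6) = 2 * M(5) + 1
M(5) = 2 * M(4) + 1
M(4) = 2 * M(3) + 1
M(3) = 2 * M(2) + 1
M(2) = 2 * M(1) + 1
M(1) = 1  (base case)
M(2) = 2 * 1 + 1 = 3
M(3) = 2 * 3 + 1 = 7
M(4) = 2 * 7 + 1 = 15
M(5) = 2 * 15 + 1 = 31
M(6) = 2 * 31 + 1 = 63
M(7) = 2 * 63 + 1 = 127
M(8) = 2 * 127 + 1 = 255
M(9) = 2 * 255 + 1 = 511
M(10) = 2 * 511 + 1 = 1023
M(11) = 2 * 1023 + 1 = 2047
M(12) = 2 * 2047 + 1 = 4095
M(13) = 2 * 4095 + 1 = 8191
M(14) = 2 * 8191 + 1 = 16383
M(15) = 2 * 16383 + 1 = 32767
M(16) = 2 * 32767 + 1 = 65535
M(17) = 2 * 65535 + 1 = 131071
M(18) = 2 * 131071 + 1 = 262143
M(19) = 2 * 262143 + 1 = 524287
M(20) = 2 * 524287 + 1 = 1048575
M(21) = 2 * 1048575 + 1 = 2097151
M(22) = 2 * 2097151 + 1 = 4194303
M(23) = 2 * 4194303 + 1 = 8388607
M(24) = 2 * 8388607 + 1 = 16777215

16777215


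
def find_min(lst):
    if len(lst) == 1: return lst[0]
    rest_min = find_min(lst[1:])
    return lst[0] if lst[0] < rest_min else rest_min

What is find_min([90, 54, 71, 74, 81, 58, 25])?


find_min([90, 54, 71, 74, 81, 58, 25]): compare 90 with find_min([54, 71, 74, 81, 58, 25])
find_min([54, 71, 74, 81, 58, 25]): compare 54 with find_min([71, 74, 81, 58, 25])
find_min([71, 74, 81, 58, 25]): compare 71 with find_min([74, 81, 58, 25])
find_min([74, 81, 58, 25]): compare 74 with find_min([81, 58, 25])
find_min([81, 58, 25]): compare 81 with find_min([58, 25])
find_min([58, 25]): compare 58 with find_min([25])
find_min([25]) = 25  (base case)
Compare 58 with 25 -> 25
Compare 81 with 25 -> 25
Compare 74 with 25 -> 25
Compare 71 with 25 -> 25
Compare 54 with 25 -> 25
Compare 90 with 25 -> 25

25


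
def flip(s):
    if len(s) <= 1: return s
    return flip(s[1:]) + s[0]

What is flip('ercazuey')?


flip('ercazuey') = flip('rcazuey') + 'e'
flip('rcazuey') = flip('cazuey') + 'r'
flip('cazuey') = flip('azuey') + 'c'
flip('azuey') = flip('zuey') + 'a'
flip('zuey') = flip('uey') + 'z'
flip('uey') = flip('ey') + 'u'
flip('ey') = flip('y') + 'e'
flip('y') = 'y'  (base case)
Concatenating: 'y' + 'e' + 'u' + 'z' + 'a' + 'c' + 'r' + 'e' = 'yeuzacre'

yeuzacre


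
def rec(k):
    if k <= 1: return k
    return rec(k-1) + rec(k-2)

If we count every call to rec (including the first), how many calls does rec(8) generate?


Let C(n) = total calls for rec(n)
C(0) = 1, C(1) = 1
C(2) = 1 + C(1) + C(0) = 1 + 1 + 1 = 3
C(3) = 1 + C(2) + C(1) = 1 + 3 + 1 = 5
C(4) = 1 + C(3) + C(2) = 1 + 5 + 3 = 9
C(5) = 1 + C(4) + C(3) = 1 + 9 + 5 = 15
C(6) = 1 + C(5) + C(4) = 1 + 15 + 9 = 25
C(7) = 1 + C(6) + C(5) = 1 + 25 + 15 = 41
C(8) = 1 + C(7) + C(6) = 1 + 41 + 25 = 67

67


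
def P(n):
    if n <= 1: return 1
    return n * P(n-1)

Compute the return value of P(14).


P(14)
= 14 * P(13)
= 14 * 13 * P(12)
= 14 * 13 * 12 * P(11)
= 14 * 13 * 12 * 11 * P(10)
= 14 * 13 * 12 * 11 * 10 * P(9)
= 14 * 13 * 12 * 11 * 10 * 9 * P(8)
= 14 * 13 * 12 * 11 * 10 * 9 * 8 * P(7)
= 14 * 13 * 12 * 11 * 10 * 9 * 8 * 7 * P(6)
= 14 * 13 * 12 * 11 * 10 * 9 * 8 * 7 * 6 * P(5)
= 14 * 13 * 12 * 11 * 10 * 9 * 8 * 7 * 6 * 5 * P(4)
= 14 * 13 * 12 * 11 * 10 * 9 * 8 * 7 * 6 * 5 * 4 * P(3)
= 14 * 13 * 12 * 11 * 10 * 9 * 8 * 7 * 6 * 5 * 4 * 3 * P(2)
= 14 * 13 * 12 * 11 * 10 * 9 * 8 * 7 * 6 * 5 * 4 * 3 * 2 * P(1)
= 14 * 13 * 12 * 11 * 10 * 9 * 8 * 7 * 6 * 5 * 4 * 3 * 2 * 1
= 87178291200

87178291200


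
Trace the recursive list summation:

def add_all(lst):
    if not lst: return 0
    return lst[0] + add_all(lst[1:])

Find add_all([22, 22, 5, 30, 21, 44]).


add_all([22, 22, 5, 30, 21, 44]) = 22 + add_all([22, 5, 30, 21, 44])
add_all([22, 5, 30, 21, 44]) = 22 + add_all([5, 30, 21, 44])
add_all([5, 30, 21, 44]) = 5 + add_all([30, 21, 44])
add_all([30, 21, 44]) = 30 + add_all([21, 44])
add_all([21, 44]) = 21 + add_all([44])
add_all([44]) = 44 + add_all([])
add_all([]) = 0  (base case)
Total: 22 + 22 + 5 + 30 + 21 + 44 + 0 = 144

144


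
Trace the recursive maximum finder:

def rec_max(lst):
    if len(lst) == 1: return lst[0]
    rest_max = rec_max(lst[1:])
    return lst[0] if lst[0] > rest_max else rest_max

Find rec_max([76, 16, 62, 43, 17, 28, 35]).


rec_max([76, 16, 62, 43, 17, 28, 35]): compare 76 with rec_max([16, 62, 43, 17, 28, 35])
rec_max([16, 62, 43, 17, 28, 35]): compare 16 with rec_max([62, 43, 17, 28, 35])
rec_max([62, 43, 17, 28, 35]): compare 62 with rec_max([43, 17, 28, 35])
rec_max([43, 17, 28, 35]): compare 43 with rec_max([17, 28, 35])
rec_max([17, 28, 35]): compare 17 with rec_max([28, 35])
rec_max([28, 35]): compare 28 with rec_max([35])
rec_max([35]) = 35  (base case)
Compare 28 with 35 -> 35
Compare 17 with 35 -> 35
Compare 43 with 35 -> 43
Compare 62 with 43 -> 62
Compare 16 with 62 -> 62
Compare 76 with 62 -> 76

76


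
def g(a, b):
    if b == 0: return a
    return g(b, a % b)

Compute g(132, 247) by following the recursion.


g(132, 247) = g(247, 132)
g(247, 132) = g(132, 115)
g(132, 115) = g(115, 17)
g(115, 17) = g(17, 13)
g(17, 13) = g(13, 4)
g(13, 4) = g(4, 1)
g(4, 1) = g(1, 0)
g(1, 0) = 1  (base case)

1


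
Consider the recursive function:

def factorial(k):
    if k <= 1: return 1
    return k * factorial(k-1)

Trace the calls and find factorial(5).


factorial(5)
= 5 * factorial(4)
= 5 * 4 * factorial(3)
= 5 * 4 * 3 * factorial(2)
= 5 * 4 * 3 * 2 * factorial(1)
= 5 * 4 * 3 * 2 * 1
= 120

120


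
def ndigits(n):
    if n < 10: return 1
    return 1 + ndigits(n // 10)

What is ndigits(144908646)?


ndigits(144908646) = 1 + ndigits(14490864)
ndigits(14490864) = 1 + ndigits(1449086)
ndigits(1449086) = 1 + ndigits(144908)
ndigits(144908) = 1 + ndigits(14490)
ndigits(14490) = 1 + ndigits(1449)
ndigits(1449) = 1 + ndigits(144)
ndigits(144) = 1 + ndigits(14)
ndigits(14) = 1 + ndigits(1)
ndigits(1) = 1  (base case: 1 < 10)
Unwinding: 1 + 1 + 1 + 1 + 1 + 1 + 1 + 1 + 1 = 9

9


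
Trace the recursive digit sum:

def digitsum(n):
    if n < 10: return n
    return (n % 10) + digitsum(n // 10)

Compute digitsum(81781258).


digitsum(81781258) = 8 + digitsum(8178125)
digitsum(8178125) = 5 + digitsum(817812)
digitsum(817812) = 2 + digitsum(81781)
digitsum(81781) = 1 + digitsum(8178)
digitsum(8178) = 8 + digitsum(817)
digitsum(817) = 7 + digitsum(81)
digitsum(81) = 1 + digitsum(8)
digitsum(8) = 8  (base case)
Total: 8 + 5 + 2 + 1 + 8 + 7 + 1 + 8 = 40

40


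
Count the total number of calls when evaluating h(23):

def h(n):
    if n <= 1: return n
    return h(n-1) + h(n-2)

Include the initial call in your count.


Let C(n) = total calls for h(n)
C(0) = 1, C(1) = 1
C(2) = 1 + C(1) + C(0) = 1 + 1 + 1 = 3
C(3) = 1 + C(2) + C(1) = 1 + 3 + 1 = 5
C(4) = 1 + C(3) + C(2) = 1 + 5 + 3 = 9
C(5) = 1 + C(4) + C(3) = 1 + 9 + 5 = 15
C(6) = 1 + C(5) + C(4) = 1 + 15 + 9 = 25
C(7) = 1 + C(6) + C(5) = 1 + 25 + 15 = 41
C(8) = 1 + C(7) + C(6) = 1 + 41 + 25 = 67
C(9) = 1 + C(8) + C(7) = 1 + 67 + 41 = 109
C(10) = 1 + C(9) + C(8) = 1 + 109 + 67 = 177
C(11) = 1 + C(10) + C(9) = 1 + 177 + 109 = 287
C(12) = 1 + C(11) + C(10) = 1 + 287 + 177 = 465
C(13) = 1 + C(12) + C(11) = 1 + 465 + 287 = 753
C(14) = 1 + C(13) + C(12) = 1 + 753 + 465 = 1219
C(15) = 1 + C(14) + C(13) = 1 + 1219 + 753 = 1973
C(16) = 1 + C(15) + C(14) = 1 + 1973 + 1219 = 3193
C(17) = 1 + C(16) + C(15) = 1 + 3193 + 1973 = 5167
C(18) = 1 + C(17) + C(16) = 1 + 5167 + 3193 = 8361
C(19) = 1 + C(18) + C(17) = 1 + 8361 + 5167 = 13529
C(20) = 1 + C(19) + C(18) = 1 + 13529 + 8361 = 21891
C(21) = 1 + C(20) + C(19) = 1 + 21891 + 13529 = 35421
C(22) = 1 + C(21) + C(20) = 1 + 35421 + 21891 = 57313
C(23) = 1 + C(22) + C(21) = 1 + 57313 + 35421 = 92735

92735


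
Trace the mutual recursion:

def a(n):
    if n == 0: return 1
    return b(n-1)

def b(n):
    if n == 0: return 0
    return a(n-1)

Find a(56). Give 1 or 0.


a(56) = b(55)
b(55) = a(54)
a(54) = b(53)
b(53) = a(52)
a(52) = b(51)
b(51) = a(50)
a(50) = b(49)
b(49) = a(48)
a(48) = b(47)
b(47) = a(46)
a(46) = b(45)
b(45) = a(44)
a(44) = b(43)
b(43) = a(42)
a(42) = b(41)
b(41) = a(40)
a(40) = b(39)
b(39) = a(38)
a(38) = b(37)
b(37) = a(36)
a(36) = b(35)
b(35) = a(34)
a(34) = b(33)
b(33) = a(32)
a(32) = b(31)
b(31) = a(30)
a(30) = b(29)
b(29) = a(28)
a(28) = b(27)
b(27) = a(26)
a(26) = b(25)
b(25) = a(24)
a(24) = b(23)
b(23) = a(22)
a(22) = b(21)
b(21) = a(20)
a(20) = b(19)
b(19) = a(18)
a(18) = b(17)
b(17) = a(16)
a(16) = b(15)
b(15) = a(14)
a(14) = b(13)
b(13) = a(12)
a(12) = b(11)
b(11) = a(10)
a(10) = b(9)
b(9) = a(8)
a(8) = b(7)
b(7) = a(6)
a(6) = b(5)
b(5) = a(4)
a(4) = b(3)
b(3) = a(2)
a(2) = b(1)
b(1) = a(0)
a(0) = 1  (base case)
Result: 1

1


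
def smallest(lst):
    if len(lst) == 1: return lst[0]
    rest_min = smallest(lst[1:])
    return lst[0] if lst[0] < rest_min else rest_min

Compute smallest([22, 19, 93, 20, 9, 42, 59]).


smallest([22, 19, 93, 20, 9, 42, 59]): compare 22 with smallest([19, 93, 20, 9, 42, 59])
smallest([19, 93, 20, 9, 42, 59]): compare 19 with smallest([93, 20, 9, 42, 59])
smallest([93, 20, 9, 42, 59]): compare 93 with smallest([20, 9, 42, 59])
smallest([20, 9, 42, 59]): compare 20 with smallest([9, 42, 59])
smallest([9, 42, 59]): compare 9 with smallest([42, 59])
smallest([42, 59]): compare 42 with smallest([59])
smallest([59]) = 59  (base case)
Compare 42 with 59 -> 42
Compare 9 with 42 -> 9
Compare 20 with 9 -> 9
Compare 93 with 9 -> 9
Compare 19 with 9 -> 9
Compare 22 with 9 -> 9

9


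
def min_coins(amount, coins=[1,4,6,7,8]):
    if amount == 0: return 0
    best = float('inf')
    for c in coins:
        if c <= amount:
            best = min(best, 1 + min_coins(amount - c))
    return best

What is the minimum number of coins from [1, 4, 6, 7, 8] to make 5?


Building up with DP:
min_coins(0) = 0
min_coins(1) = min(1+min_coins(0)=1+0=1) = 1
min_coins(2) = min(1+min_coins(1)=1+1=2) = 2
min_coins(3) = min(1+min_coins(2)=1+2=3) = 3
min_coins(4) = min(1+min_coins(3)=1+3=4, 1+min_coins(0)=1+0=1) = 1
min_coins(5) = min(1+min_coins(4)=1+1=2, 1+min_coins(1)=1+1=2) = 2

2


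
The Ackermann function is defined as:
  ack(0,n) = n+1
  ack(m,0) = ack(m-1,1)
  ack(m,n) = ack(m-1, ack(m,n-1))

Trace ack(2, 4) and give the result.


ack(2, 4) = ack(1, ack(2, 3))
  ack(2, 3) = ack(1, ack(2, 2))
    ack(2, 2) = ack(1, ack(2, 1))
      ack(2, 1) = ack(1, ack(2, 0))
        ack(2, 0) = ack(1, 1)
          ack(1, 1) = ack(0, ack(1, 0))
          ack(1, 0) = ack(0, 1)
          ack(0, 1) = 2
            = ack(0, 2)
          ack(0, 2) = 3
        = ack(1, 3)
        ack(1, 3) = ack(0, ack(1, 2))
          ack(1, 2) = ack(0, ack(1, 1))
          ack(1, 1) = ack(0, ack(1, 0))
          ack(1, 0) = ack(0, 1)
          ack(0, 1) = 2
            = ack(0, 2)
          ack(0, 2) = 3
            = ack(0, 3)
          ack(0, 3) = 4
          = ack(0, 4)
          ack(0, 4) = 5
      = ack(1, 5)
      ack(1, 5) = ack(0, ack(1, 4))
        ack(1, 4) = ack(0, ack(1, 3))
... (trace truncated)
Result: ack(2, 4) = 11

11


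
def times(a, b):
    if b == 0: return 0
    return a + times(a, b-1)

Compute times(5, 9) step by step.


times(5, 9) = 5 + times(5, 8)
times(5, 8) = 5 + times(5, 7)
times(5, 7) = 5 + times(5, 6)
times(5, 6) = 5 + times(5, 5)
times(5, 5) = 5 + times(5, 4)
times(5, 4) = 5 + times(5, 3)
times(5, 3) = 5 + times(5, 2)
times(5, 2) = 5 + times(5, 1)
times(5, 1) = 5 + times(5, 0)
times(5, 0) = 0  (base case)
Total: 5 + 5 + 5 + 5 + 5 + 5 + 5 + 5 + 5 + 0 = 45

45


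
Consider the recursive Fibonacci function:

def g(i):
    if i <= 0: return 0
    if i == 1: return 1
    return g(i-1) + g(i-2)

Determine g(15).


Computing g(15) bottom-up:
g(0) = 0
g(1) = 1
g(2) = g(1) + g(0) = 1 + 0 = 1
g(3) = g(2) + g(1) = 1 + 1 = 2
g(4) = g(3) + g(2) = 2 + 1 = 3
g(5) = g(4) + g(3) = 3 + 2 = 5
g(6) = g(5) + g(4) = 5 + 3 = 8
g(7) = g(6) + g(5) = 8 + 5 = 13
g(8) = g(7) + g(6) = 13 + 8 = 21
g(9) = g(8) + g(7) = 21 + 13 = 34
g(10) = g(9) + g(8) = 34 + 21 = 55
g(11) = g(10) + g(9) = 55 + 34 = 89
g(12) = g(11) + g(10) = 89 + 55 = 144
g(13) = g(12) + g(11) = 144 + 89 = 233
g(14) = g(13) + g(12) = 233 + 144 = 377
g(15) = g(14) + g(13) = 377 + 233 = 610

610


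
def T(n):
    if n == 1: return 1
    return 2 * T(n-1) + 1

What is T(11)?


T(11) = 2 * T(10) + 1
T(10) = 2 * T(9) + 1
T(9) = 2 * T(8) + 1
T(8) = 2 * T(7) + 1
T(7) = 2 * T(6) + 1
T(6) = 2 * T(5) + 1
T(5) = 2 * T(4) + 1
T(4) = 2 * T(3) + 1
T(3) = 2 * T(2) + 1
T(2) = 2 * T(1) + 1
T(1) = 1  (base case)
T(2) = 2 * 1 + 1 = 3
T(3) = 2 * 3 + 1 = 7
T(4) = 2 * 7 + 1 = 15
T(5) = 2 * 15 + 1 = 31
T(6) = 2 * 31 + 1 = 63
T(7) = 2 * 63 + 1 = 127
T(8) = 2 * 127 + 1 = 255
T(9) = 2 * 255 + 1 = 511
T(10) = 2 * 511 + 1 = 1023
T(11) = 2 * 1023 + 1 = 2047

2047


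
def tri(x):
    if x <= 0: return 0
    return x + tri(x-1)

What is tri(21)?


tri(21)
= 21 + 20 + 19 + 18 + 17 + 16 + 15 + 14 + 13 + 12 + 11 + 10 + 9 + 8 + 7 + 6 + 5 + 4 + 3 + 2 + 1 + tri(0)
= 21 + 20 + 19 + 18 + 17 + 16 + 15 + 14 + 13 + 12 + 11 + 10 + 9 + 8 + 7 + 6 + 5 + 4 + 3 + 2 + 1 + 0
= 231

231


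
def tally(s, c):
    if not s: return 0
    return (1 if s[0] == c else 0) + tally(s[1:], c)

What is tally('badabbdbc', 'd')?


s[0]='b' != 'd' -> 0
s[0]='a' != 'd' -> 0
s[0]='d' == 'd' -> 1
s[0]='a' != 'd' -> 0
s[0]='b' != 'd' -> 0
s[0]='b' != 'd' -> 0
s[0]='d' == 'd' -> 1
s[0]='b' != 'd' -> 0
s[0]='c' != 'd' -> 0
Sum: 0 + 0 + 1 + 0 + 0 + 0 + 1 + 0 + 0 = 2

2


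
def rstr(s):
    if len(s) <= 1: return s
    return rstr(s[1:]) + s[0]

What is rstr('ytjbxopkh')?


rstr('ytjbxopkh') = rstr('tjbxopkh') + 'y'
rstr('tjbxopkh') = rstr('jbxopkh') + 't'
rstr('jbxopkh') = rstr('bxopkh') + 'j'
rstr('bxopkh') = rstr('xopkh') + 'b'
rstr('xopkh') = rstr('opkh') + 'x'
rstr('opkh') = rstr('pkh') + 'o'
rstr('pkh') = rstr('kh') + 'p'
rstr('kh') = rstr('h') + 'k'
rstr('h') = 'h'  (base case)
Concatenating: 'h' + 'k' + 'p' + 'o' + 'x' + 'b' + 'j' + 't' + 'y' = 'hkpoxbjty'

hkpoxbjty
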